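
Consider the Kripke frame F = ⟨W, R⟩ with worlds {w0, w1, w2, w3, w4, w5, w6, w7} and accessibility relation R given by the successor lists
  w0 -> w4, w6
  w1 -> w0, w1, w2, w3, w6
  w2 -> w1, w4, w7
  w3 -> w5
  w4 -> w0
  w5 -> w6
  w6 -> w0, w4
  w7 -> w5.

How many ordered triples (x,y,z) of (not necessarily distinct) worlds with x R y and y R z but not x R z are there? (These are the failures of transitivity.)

20

Enumerating: (w0,w4,w0), (w0,w6,w0), (w1,w0,w4), (w1,w2,w4), (w1,w2,w7), (w1,w3,w5), (w1,w6,w4), (w2,w1,w0), (w2,w1,w2), (w2,w1,w3), (w2,w1,w6), (w2,w4,w0), … and 8 more.
Total: 20.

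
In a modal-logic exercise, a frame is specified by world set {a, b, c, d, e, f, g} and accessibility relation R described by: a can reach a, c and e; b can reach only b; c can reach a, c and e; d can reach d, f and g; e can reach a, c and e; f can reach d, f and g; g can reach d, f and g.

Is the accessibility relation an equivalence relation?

Yes

Reflexive: yes — every world is R-related to itself.
Symmetric: yes — every pair in R has its reverse in R.
Transitive: yes — every two-step R-path is closed by a direct edge.
So R is an equivalence relation.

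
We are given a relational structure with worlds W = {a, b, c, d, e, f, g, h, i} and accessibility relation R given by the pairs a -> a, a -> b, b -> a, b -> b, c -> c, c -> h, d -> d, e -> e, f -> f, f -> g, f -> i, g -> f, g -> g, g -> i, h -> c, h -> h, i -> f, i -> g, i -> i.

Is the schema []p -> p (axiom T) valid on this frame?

By correspondence theory, T is valid on a frame iff R is reflexive.
Reflexive: yes — every world is R-related to itself.

Yes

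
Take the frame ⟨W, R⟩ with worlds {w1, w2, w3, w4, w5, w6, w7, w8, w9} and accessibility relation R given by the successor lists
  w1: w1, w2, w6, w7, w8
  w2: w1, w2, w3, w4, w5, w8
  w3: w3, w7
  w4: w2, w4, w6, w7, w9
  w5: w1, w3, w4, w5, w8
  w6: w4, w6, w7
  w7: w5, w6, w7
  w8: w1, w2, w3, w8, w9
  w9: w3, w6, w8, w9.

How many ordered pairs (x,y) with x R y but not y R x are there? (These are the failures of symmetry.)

Enumerating: (w1,w6), (w1,w7), (w2,w3), (w2,w5), (w3,w7), (w4,w7), (w4,w9), (w5,w1), (w5,w3), (w5,w4), (w5,w8), (w7,w5), (w8,w3), (w9,w3), (w9,w6).

15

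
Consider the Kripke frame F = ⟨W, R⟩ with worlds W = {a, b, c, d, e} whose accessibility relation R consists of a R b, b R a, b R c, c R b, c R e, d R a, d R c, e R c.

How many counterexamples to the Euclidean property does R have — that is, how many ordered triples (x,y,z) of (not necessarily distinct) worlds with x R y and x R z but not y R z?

14

Enumerating: (a,b,b), (b,a,a), (b,a,c), (b,c,a), (b,c,c), (c,b,b), (c,b,e), (c,e,b), (c,e,e), (d,a,a), (d,a,c), (d,c,a), (d,c,c), (e,c,c).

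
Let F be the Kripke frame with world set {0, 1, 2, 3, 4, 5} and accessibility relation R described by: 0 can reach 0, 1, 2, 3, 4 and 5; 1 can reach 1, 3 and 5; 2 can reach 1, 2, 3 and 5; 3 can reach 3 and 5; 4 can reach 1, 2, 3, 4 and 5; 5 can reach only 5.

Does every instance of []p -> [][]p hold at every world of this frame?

By correspondence theory, 4 is valid on a frame iff R is transitive.
Transitive: yes — every two-step R-path is closed by a direct edge.

Yes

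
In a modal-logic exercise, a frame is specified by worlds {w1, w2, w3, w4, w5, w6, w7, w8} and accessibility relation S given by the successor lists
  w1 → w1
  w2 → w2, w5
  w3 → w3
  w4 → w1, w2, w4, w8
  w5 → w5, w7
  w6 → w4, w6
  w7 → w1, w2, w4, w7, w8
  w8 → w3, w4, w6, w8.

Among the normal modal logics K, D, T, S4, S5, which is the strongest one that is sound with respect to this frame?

T

Serial (axiom D): yes — every world has a successor (e.g. w1 S w1).
Reflexive (axiom T): yes — every world is S-related to itself.
Transitive (axiom 4): no — w2 S w5 and w5 S w7, but not w2 S w7.
Euclidean (axiom 5): no — w4 S w1 and w4 S w2, but not w1 S w2.
So F validates K, D, T; S4 would additionally require S to be transitive. The strongest is T.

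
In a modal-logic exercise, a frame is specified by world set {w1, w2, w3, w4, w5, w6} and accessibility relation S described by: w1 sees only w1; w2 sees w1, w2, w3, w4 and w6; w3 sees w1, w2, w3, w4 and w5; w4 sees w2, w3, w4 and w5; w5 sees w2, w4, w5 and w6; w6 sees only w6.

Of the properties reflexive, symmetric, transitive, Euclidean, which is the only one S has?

Reflexive: yes — every world is S-related to itself.
Symmetric: no — w2 S w1 but not w1 S w2.
Transitive: no — w2 S w3 and w3 S w5, but not w2 S w5.
Euclidean: no — w2 S w1 and w2 S w3, but not w1 S w3.
Only reflexive holds.

reflexive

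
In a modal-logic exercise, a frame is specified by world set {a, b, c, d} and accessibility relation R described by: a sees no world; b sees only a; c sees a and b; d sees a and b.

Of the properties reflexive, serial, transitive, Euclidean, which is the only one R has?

transitive

Reflexive: no — a is not related to itself.
Serial: no — a has no R-successor.
Transitive: yes — every two-step R-path is closed by a direct edge.
Euclidean: no — c R a and c R b, but not a R b.
Only transitive holds.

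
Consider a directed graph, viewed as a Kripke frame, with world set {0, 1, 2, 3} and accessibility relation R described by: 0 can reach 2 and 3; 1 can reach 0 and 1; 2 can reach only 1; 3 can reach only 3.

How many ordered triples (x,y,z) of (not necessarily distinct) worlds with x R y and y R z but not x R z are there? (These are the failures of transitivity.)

4

Enumerating: (0,2,1), (1,0,2), (1,0,3), (2,1,0).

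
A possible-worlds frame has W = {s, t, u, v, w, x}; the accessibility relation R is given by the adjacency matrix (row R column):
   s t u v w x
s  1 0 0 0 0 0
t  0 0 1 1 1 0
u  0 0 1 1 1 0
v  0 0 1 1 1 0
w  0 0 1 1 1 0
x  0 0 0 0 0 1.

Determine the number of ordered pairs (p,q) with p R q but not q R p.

Enumerating: (t,u), (t,v), (t,w).

3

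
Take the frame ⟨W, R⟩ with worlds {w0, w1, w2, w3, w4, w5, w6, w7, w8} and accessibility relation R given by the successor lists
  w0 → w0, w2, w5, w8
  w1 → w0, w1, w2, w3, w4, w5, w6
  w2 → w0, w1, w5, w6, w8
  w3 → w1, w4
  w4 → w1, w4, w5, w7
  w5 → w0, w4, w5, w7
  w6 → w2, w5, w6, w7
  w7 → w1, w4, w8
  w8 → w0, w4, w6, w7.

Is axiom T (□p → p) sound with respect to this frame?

No

Axiom T corresponds to the accessibility relation being reflexive.
Reflexive: no — w2 is not related to itself.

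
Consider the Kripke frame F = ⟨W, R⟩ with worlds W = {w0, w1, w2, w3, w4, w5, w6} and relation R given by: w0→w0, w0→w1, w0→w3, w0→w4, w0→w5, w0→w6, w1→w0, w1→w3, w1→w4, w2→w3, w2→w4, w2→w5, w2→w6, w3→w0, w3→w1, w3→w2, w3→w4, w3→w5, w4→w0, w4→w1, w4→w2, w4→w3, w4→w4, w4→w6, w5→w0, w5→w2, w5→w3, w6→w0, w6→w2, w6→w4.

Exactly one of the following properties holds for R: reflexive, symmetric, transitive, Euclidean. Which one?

Reflexive: no — w1 is not related to itself.
Symmetric: yes — every pair in R has its reverse in R.
Transitive: no — w0 R w3 and w3 R w2, but not w0 R w2.
Euclidean: no — w0 R w1 and w0 R w5, but not w1 R w5.
Only symmetric holds.

symmetric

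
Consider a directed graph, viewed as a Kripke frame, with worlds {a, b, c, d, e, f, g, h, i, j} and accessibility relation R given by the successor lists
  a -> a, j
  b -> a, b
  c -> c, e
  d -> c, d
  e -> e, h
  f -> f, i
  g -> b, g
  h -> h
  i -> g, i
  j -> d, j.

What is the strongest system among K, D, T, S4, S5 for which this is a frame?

T

Serial (axiom D): yes — every world has a successor (e.g. a R a).
Reflexive (axiom T): yes — every world is R-related to itself.
Transitive (axiom 4): no — a R j and j R d, but not a R d.
Euclidean (axiom 5): no — a R j and a R a, but not j R a.
So F validates K, D, T; S4 would additionally require R to be transitive. The strongest is T.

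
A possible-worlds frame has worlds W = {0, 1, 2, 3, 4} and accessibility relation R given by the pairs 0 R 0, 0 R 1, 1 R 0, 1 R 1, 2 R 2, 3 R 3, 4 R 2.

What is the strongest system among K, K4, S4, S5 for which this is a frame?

Transitive (axiom 4): yes — every two-step R-path is closed by a direct edge.
Reflexive (axiom T): no — 4 is not related to itself.
Euclidean (axiom 5): yes — any two successors of a common world are R-related.
So F validates K, K4; S4 would additionally require R to be reflexive. The strongest is K4.

K4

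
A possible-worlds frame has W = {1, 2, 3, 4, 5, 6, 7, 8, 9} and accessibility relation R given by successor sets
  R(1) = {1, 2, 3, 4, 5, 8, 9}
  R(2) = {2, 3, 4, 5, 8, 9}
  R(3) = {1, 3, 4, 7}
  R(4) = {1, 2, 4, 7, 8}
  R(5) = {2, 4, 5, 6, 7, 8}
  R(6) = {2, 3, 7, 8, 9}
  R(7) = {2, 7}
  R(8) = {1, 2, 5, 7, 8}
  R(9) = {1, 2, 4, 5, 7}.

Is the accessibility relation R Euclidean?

Euclidean: no — 1 R 3 and 1 R 2, but not 3 R 2.

No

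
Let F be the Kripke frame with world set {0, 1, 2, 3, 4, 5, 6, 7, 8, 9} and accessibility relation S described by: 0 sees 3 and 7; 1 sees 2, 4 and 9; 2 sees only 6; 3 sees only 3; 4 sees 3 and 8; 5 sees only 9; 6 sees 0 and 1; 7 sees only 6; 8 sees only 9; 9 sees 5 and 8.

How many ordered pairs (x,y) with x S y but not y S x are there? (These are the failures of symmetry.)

Enumerating: (0,3), (0,7), (1,2), (1,4), (1,9), (2,6), (4,3), (4,8), (6,0), (6,1), (7,6).

11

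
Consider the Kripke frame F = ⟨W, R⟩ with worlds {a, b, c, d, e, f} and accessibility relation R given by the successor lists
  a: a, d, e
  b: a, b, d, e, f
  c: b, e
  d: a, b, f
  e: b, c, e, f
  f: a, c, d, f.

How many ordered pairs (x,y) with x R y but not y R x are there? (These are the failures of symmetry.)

7

Enumerating: (a,e), (b,a), (b,f), (c,b), (e,f), (f,a), (f,c).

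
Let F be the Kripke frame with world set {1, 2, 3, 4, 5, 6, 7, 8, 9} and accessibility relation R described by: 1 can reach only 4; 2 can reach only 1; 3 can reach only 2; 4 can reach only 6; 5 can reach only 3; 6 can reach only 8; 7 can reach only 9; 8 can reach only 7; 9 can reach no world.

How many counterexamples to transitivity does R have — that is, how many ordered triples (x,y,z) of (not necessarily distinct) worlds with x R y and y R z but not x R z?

7

Enumerating: (1,4,6), (2,1,4), (3,2,1), (4,6,8), (5,3,2), (6,8,7), (8,7,9).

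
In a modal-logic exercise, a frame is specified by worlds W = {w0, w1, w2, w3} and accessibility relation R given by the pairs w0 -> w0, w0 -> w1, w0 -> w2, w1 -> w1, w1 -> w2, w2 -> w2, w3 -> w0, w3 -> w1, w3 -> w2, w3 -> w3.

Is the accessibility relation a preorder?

Yes

Reflexive: yes — every world is R-related to itself.
Transitive: yes — every two-step R-path is closed by a direct edge.
So R is a preorder.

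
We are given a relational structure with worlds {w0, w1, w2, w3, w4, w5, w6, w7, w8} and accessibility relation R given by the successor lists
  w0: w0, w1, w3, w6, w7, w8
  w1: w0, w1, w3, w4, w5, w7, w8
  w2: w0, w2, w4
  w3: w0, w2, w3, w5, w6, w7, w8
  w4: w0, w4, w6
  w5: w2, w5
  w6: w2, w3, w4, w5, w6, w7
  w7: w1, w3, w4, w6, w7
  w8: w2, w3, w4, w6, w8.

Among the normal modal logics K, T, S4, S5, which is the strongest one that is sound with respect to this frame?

T

Reflexive (axiom T): yes — every world is R-related to itself.
Transitive (axiom 4): no — w0 R w1 and w1 R w4, but not w0 R w4.
Euclidean (axiom 5): no — w0 R w1 and w0 R w6, but not w1 R w6.
So F validates K, T; S4 would additionally require R to be transitive. The strongest is T.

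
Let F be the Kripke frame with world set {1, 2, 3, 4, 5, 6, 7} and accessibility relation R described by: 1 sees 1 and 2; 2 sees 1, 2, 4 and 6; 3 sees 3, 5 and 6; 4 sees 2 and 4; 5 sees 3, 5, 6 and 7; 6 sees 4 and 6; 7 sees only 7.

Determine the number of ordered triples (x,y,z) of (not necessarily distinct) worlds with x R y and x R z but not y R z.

Enumerating: (2,1,4), (2,1,6), (2,4,1), (2,4,6), (2,6,1), (2,6,2), (3,6,3), (3,6,5), (5,3,7), (5,6,3), (5,6,5), (5,6,7), (5,7,3), (5,7,5), (5,7,6), (6,4,6).

16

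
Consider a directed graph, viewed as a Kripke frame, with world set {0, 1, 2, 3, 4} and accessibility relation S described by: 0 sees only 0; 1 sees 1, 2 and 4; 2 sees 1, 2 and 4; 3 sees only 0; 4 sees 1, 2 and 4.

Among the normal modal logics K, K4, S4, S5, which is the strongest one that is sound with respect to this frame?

K4

Transitive (axiom 4): yes — every two-step S-path is closed by a direct edge.
Reflexive (axiom T): no — 3 is not related to itself.
Euclidean (axiom 5): yes — any two successors of a common world are S-related.
So F validates K, K4; S4 would additionally require S to be reflexive. The strongest is K4.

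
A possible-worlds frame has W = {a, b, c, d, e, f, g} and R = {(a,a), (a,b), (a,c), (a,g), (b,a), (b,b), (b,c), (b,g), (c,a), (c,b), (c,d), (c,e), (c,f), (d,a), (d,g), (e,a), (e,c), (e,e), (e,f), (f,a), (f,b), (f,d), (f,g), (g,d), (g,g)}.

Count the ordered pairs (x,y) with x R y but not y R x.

Enumerating: (a,g), (b,g), (c,d), (c,f), (d,a), (e,a), (e,f), (f,a), (f,b), (f,d), (f,g).

11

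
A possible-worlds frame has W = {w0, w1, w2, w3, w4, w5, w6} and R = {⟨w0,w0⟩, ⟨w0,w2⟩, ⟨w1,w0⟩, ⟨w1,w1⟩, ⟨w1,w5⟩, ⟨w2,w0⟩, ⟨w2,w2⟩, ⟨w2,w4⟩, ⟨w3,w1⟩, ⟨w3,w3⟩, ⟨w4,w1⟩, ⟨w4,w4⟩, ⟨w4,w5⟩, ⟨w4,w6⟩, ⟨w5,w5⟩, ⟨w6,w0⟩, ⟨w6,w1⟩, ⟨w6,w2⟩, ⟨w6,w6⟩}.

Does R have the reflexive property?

Reflexive: yes — every world is R-related to itself.

Yes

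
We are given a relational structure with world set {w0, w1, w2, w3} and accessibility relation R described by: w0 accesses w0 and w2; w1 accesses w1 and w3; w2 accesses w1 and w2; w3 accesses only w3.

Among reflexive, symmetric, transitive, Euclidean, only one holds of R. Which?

Reflexive: yes — every world is R-related to itself.
Symmetric: no — w0 R w2 but not w2 R w0.
Transitive: no — w0 R w2 and w2 R w1, but not w0 R w1.
Euclidean: no — w0 R w2 and w0 R w0, but not w2 R w0.
Only reflexive holds.

reflexive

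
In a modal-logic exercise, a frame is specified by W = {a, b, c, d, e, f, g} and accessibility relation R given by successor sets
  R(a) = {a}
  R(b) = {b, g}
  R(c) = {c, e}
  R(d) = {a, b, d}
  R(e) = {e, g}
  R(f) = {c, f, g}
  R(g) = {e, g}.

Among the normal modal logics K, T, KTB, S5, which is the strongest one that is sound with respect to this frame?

T

Reflexive (axiom T): yes — every world is R-related to itself.
Symmetric (axiom B): no — b R g but not g R b.
Euclidean (axiom 5): no — d R a and d R b, but not a R b.
So F validates K, T; KTB would additionally require R to be symmetric. The strongest is T.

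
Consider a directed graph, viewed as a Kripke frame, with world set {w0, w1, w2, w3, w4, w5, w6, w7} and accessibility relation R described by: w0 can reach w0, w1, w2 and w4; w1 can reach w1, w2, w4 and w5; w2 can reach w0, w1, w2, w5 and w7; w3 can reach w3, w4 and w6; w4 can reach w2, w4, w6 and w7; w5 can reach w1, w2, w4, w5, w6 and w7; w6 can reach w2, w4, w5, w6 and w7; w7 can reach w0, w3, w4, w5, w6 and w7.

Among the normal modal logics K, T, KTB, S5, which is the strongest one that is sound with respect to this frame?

Reflexive (axiom T): yes — every world is R-related to itself.
Symmetric (axiom B): no — w0 R w1 but not w1 R w0.
Euclidean (axiom 5): no — w0 R w2 and w0 R w4, but not w2 R w4.
So F validates K, T; KTB would additionally require R to be symmetric. The strongest is T.

T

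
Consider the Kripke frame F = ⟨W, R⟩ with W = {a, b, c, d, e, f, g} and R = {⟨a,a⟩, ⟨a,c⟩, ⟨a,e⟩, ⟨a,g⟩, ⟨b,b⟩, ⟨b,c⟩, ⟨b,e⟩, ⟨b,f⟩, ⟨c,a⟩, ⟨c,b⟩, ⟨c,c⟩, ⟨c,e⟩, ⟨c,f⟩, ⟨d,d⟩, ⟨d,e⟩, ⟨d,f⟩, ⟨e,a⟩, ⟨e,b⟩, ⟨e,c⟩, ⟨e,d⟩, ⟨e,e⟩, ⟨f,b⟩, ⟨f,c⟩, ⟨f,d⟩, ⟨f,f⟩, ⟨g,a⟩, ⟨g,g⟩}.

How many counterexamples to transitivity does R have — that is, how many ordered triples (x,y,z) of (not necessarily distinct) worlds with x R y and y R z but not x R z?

Enumerating: (a,c,b), (a,c,f), (a,e,b), (a,e,d), (b,c,a), (b,e,a), (b,e,d), (b,f,d), (c,a,g), (c,e,d), (c,f,d), (d,e,a), … and 14 more.
Total: 26.

26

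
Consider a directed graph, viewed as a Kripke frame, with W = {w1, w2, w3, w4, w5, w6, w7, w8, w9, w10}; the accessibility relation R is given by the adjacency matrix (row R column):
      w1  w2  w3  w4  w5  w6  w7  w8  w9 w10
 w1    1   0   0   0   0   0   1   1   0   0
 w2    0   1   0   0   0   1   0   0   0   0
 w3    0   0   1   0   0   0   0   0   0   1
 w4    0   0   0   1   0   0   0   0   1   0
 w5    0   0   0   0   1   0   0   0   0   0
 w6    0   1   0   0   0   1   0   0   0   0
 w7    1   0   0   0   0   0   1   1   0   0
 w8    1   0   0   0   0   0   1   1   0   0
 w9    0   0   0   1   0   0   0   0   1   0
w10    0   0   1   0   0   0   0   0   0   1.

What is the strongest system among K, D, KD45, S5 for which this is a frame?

S5

Serial (axiom D): yes — every world has a successor (e.g. w1 R w1).
Euclidean (axiom 5): yes — any two successors of a common world are R-related.
Transitive (axiom 4): yes — every two-step R-path is closed by a direct edge.
Reflexive (axiom T): yes — every world is R-related to itself.
So F validates K, D, KD45, S5. The strongest is S5.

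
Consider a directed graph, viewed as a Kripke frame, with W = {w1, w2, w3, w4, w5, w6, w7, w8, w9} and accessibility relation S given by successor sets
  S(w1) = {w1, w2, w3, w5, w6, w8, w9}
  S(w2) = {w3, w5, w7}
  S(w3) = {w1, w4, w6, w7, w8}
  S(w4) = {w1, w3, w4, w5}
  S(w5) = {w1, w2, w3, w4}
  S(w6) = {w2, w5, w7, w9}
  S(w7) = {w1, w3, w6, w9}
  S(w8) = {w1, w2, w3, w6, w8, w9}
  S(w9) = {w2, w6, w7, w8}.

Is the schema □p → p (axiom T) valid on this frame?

No

Axiom T corresponds to the accessibility relation being reflexive.
Reflexive: no — w2 is not related to itself.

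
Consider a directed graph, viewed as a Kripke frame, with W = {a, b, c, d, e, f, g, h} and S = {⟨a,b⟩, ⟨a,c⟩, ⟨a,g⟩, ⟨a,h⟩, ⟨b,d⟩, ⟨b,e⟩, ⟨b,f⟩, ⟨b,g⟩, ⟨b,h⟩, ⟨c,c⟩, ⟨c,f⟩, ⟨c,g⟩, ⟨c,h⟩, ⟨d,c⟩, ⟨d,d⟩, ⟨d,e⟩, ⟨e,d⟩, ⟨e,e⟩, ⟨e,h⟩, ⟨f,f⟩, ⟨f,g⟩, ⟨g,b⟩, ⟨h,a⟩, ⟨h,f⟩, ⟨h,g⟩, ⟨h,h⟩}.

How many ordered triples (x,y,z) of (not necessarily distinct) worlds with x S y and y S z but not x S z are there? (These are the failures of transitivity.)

Enumerating: (a,b,d), (a,b,e), (a,b,f), (a,c,f), (a,h,a), (a,h,f), (b,d,c), (b,g,b), (b,h,a), (c,g,b), (c,h,a), (d,c,f), … and 16 more.
Total: 28.

28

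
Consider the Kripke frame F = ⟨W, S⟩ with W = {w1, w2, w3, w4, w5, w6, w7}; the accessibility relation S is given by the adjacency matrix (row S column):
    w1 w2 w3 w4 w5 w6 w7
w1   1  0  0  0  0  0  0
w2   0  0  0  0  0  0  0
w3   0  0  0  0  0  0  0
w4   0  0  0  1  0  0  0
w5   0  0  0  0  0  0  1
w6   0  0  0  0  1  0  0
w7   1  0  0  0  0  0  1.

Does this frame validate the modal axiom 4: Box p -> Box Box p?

The schema 4 characterises exactly the transitive frames.
Transitive: no — w5 S w7 and w7 S w1, but not w5 S w1.

No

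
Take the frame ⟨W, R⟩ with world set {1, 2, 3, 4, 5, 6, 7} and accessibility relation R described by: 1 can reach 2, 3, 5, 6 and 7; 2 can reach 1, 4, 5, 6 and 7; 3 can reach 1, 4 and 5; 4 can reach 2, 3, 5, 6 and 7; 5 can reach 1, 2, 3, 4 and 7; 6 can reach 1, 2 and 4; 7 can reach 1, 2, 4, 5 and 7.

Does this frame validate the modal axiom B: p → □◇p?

Yes

Axiom B corresponds to the accessibility relation being symmetric.
Symmetric: yes — every pair in R has its reverse in R.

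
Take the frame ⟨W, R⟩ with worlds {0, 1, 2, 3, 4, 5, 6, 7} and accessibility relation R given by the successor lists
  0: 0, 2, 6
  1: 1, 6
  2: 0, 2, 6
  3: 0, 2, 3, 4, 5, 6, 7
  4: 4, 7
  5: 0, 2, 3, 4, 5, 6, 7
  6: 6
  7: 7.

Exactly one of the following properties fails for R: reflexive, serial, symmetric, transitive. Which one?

Reflexive: yes — every world is R-related to itself.
Serial: yes — every world has a successor (e.g. 0 R 0).
Symmetric: no — 0 R 6 but not 6 R 0.
Transitive: yes — every two-step R-path is closed by a direct edge.
Only symmetric fails.

symmetric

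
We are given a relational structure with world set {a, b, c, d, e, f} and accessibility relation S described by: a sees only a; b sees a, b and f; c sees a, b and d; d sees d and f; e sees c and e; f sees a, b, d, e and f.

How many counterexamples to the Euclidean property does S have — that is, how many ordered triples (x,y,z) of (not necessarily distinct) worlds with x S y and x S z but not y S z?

22

Enumerating: (b,a,b), (b,a,f), (c,a,b), (c,a,d), (c,b,d), (c,d,a), (c,d,b), (e,c,c), (e,c,e), (f,a,b), (f,a,d), (f,a,e), … and 10 more.
Total: 22.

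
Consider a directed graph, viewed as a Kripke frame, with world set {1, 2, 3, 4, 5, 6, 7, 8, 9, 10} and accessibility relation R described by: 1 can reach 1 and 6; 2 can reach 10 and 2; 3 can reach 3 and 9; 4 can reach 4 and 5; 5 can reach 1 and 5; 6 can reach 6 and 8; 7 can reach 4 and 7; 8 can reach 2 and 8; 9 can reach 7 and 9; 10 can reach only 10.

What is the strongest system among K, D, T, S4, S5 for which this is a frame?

Serial (axiom D): yes — every world has a successor (e.g. 1 R 1).
Reflexive (axiom T): yes — every world is R-related to itself.
Transitive (axiom 4): no — 1 R 6 and 6 R 8, but not 1 R 8.
Euclidean (axiom 5): no — 1 R 6 and 1 R 1, but not 6 R 1.
So F validates K, D, T; S4 would additionally require R to be transitive. The strongest is T.

T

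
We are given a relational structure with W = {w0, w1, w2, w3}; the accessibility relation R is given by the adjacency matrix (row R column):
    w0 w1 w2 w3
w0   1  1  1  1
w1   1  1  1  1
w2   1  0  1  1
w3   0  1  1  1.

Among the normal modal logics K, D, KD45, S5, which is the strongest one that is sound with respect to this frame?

Serial (axiom D): yes — every world has a successor (e.g. w0 R w0).
Euclidean (axiom 5): no — w0 R w2 and w0 R w1, but not w2 R w1.
Transitive (axiom 4): no — w2 R w0 and w0 R w1, but not w2 R w1.
Reflexive (axiom T): yes — every world is R-related to itself.
So F validates K, D; KD45 would additionally require R to be Euclidean and transitive. The strongest is D.

D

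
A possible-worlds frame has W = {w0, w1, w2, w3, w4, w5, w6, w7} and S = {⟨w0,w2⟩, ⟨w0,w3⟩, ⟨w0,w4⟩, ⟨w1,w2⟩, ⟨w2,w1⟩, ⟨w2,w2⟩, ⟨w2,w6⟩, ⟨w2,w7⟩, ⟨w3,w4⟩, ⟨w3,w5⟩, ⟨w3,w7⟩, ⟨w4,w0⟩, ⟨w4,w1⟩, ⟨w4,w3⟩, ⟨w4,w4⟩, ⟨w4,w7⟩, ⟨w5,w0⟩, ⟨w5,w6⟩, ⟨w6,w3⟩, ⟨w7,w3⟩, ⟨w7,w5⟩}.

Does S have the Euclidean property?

No

Euclidean: no — w0 S w2 and w0 S w3, but not w2 S w3.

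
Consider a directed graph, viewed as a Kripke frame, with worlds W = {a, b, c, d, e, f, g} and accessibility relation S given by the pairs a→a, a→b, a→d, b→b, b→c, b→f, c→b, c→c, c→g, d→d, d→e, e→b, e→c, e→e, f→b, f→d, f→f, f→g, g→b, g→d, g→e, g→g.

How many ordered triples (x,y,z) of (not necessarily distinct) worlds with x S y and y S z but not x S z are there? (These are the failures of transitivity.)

19

Enumerating: (a,b,c), (a,b,f), (a,d,e), (b,c,g), (b,f,d), (b,f,g), (c,b,f), (c,g,d), (c,g,e), (d,e,b), (d,e,c), (e,b,f), … and 7 more.
Total: 19.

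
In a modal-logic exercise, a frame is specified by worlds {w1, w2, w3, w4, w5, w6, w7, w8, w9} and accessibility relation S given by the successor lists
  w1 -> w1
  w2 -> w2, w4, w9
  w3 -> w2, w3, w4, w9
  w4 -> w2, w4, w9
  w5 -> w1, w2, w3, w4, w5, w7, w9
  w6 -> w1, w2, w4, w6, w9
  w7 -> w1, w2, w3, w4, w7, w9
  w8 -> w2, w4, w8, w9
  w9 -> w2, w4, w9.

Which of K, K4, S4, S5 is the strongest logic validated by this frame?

S4

Transitive (axiom 4): yes — every two-step S-path is closed by a direct edge.
Reflexive (axiom T): yes — every world is S-related to itself.
Euclidean (axiom 5): no — w5 S w1 and w5 S w2, but not w1 S w2.
So F validates K, K4, S4; S5 would additionally require S to be Euclidean. The strongest is S4.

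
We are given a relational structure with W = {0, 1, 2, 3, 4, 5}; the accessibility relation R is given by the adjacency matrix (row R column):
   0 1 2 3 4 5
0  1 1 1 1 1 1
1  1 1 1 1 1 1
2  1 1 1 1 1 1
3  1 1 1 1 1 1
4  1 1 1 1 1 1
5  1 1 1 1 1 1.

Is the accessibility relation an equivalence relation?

Reflexive: yes — every world is R-related to itself.
Symmetric: yes — every pair in R has its reverse in R.
Transitive: yes — every two-step R-path is closed by a direct edge.
So R is an equivalence relation.

Yes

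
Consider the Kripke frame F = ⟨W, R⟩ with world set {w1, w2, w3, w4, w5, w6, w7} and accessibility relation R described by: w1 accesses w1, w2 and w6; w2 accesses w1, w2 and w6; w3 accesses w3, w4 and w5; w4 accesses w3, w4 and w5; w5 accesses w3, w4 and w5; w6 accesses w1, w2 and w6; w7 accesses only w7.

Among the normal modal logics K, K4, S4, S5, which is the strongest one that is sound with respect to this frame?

Transitive (axiom 4): yes — every two-step R-path is closed by a direct edge.
Reflexive (axiom T): yes — every world is R-related to itself.
Euclidean (axiom 5): yes — any two successors of a common world are R-related.
So F validates K, K4, S4, S5. The strongest is S5.

S5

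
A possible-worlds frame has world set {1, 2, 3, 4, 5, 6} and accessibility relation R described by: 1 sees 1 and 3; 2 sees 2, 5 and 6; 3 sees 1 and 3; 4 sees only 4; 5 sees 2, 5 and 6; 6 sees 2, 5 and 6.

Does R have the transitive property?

Yes

Transitive: yes — every two-step R-path is closed by a direct edge.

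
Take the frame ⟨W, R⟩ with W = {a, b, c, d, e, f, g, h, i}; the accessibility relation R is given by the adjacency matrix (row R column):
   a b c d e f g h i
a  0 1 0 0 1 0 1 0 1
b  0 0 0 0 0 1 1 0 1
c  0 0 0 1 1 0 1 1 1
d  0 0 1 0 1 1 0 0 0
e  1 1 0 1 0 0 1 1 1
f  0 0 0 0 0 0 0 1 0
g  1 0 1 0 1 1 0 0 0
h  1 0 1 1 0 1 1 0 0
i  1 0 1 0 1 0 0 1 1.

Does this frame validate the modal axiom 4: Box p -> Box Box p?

By correspondence theory, 4 is valid on a frame iff R is transitive.
Transitive: no — a R b and b R f, but not a R f.

No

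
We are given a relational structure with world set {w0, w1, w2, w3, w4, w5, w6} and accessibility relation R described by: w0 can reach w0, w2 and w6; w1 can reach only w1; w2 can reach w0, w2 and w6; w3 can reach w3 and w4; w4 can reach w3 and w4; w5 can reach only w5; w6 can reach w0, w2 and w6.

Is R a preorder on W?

Reflexive: yes — every world is R-related to itself.
Transitive: yes — every two-step R-path is closed by a direct edge.
So R is a preorder.

Yes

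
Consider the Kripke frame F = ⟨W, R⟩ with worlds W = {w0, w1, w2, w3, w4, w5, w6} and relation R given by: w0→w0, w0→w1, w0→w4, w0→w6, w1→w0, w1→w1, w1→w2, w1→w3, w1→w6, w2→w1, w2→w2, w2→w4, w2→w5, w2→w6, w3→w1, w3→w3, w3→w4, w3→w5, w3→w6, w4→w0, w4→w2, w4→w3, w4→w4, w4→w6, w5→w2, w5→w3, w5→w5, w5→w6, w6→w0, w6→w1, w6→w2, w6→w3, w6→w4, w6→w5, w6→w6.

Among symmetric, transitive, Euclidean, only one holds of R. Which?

symmetric

Symmetric: yes — every pair in R has its reverse in R.
Transitive: no — w0 R w1 and w1 R w2, but not w0 R w2.
Euclidean: no — w0 R w1 and w0 R w4, but not w1 R w4.
Only symmetric holds.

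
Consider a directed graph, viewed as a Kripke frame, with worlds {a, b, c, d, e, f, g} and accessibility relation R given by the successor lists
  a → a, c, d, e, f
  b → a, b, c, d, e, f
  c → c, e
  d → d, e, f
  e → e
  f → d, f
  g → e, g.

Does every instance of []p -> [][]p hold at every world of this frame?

By correspondence theory, 4 is valid on a frame iff R is transitive.
Transitive: no — f R d and d R e, but not f R e.

No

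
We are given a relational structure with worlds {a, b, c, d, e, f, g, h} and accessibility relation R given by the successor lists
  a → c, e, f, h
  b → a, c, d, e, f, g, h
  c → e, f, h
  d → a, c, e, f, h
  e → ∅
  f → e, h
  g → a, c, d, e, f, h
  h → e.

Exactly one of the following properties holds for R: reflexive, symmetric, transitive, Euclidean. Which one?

Reflexive: no — a is not related to itself.
Symmetric: no — a R c but not c R a.
Transitive: yes — every two-step R-path is closed by a direct edge.
Euclidean: no — a R e and a R c, but not e R c.
Only transitive holds.

transitive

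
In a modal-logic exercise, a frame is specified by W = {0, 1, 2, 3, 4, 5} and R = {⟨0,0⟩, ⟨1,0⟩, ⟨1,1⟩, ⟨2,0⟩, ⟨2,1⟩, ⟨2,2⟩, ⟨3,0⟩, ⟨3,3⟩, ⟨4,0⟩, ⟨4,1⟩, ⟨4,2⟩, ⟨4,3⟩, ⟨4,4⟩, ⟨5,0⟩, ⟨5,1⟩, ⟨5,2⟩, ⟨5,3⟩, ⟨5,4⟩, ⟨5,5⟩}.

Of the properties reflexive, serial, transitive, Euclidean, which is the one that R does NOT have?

Reflexive: yes — every world is R-related to itself.
Serial: yes — every world has a successor (e.g. 0 R 0).
Transitive: yes — every two-step R-path is closed by a direct edge.
Euclidean: no — 2 R 0 and 2 R 1, but not 0 R 1.
Only Euclidean fails.

Euclidean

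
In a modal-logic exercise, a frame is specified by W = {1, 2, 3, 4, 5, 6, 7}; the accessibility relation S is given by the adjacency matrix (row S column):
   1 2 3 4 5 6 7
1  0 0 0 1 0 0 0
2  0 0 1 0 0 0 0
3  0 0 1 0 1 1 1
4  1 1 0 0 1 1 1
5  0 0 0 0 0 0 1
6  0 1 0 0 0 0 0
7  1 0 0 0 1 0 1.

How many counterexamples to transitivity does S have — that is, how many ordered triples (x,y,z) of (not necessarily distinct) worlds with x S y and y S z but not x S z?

Enumerating: (1,4,1), (1,4,2), (1,4,5), (1,4,6), (1,4,7), (2,3,5), (2,3,6), (2,3,7), (3,6,2), (3,7,1), (4,1,4), (4,2,3), (5,7,1), (5,7,5), (6,2,3), (7,1,4).

16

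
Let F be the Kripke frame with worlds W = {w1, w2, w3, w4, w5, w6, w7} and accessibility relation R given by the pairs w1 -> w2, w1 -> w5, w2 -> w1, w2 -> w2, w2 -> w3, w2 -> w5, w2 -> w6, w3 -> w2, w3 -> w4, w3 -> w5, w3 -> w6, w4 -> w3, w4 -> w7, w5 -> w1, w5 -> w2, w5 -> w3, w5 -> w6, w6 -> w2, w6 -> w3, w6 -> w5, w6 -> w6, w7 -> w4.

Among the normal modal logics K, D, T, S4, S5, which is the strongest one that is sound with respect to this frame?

D

Serial (axiom D): yes — every world has a successor (e.g. w1 R w2).
Reflexive (axiom T): no — w1 is not related to itself.
Transitive (axiom 4): no — w1 R w2 and w2 R w3, but not w1 R w3.
Euclidean (axiom 5): no — w2 R w1 and w2 R w3, but not w1 R w3.
So F validates K, D; T would additionally require R to be reflexive. The strongest is D.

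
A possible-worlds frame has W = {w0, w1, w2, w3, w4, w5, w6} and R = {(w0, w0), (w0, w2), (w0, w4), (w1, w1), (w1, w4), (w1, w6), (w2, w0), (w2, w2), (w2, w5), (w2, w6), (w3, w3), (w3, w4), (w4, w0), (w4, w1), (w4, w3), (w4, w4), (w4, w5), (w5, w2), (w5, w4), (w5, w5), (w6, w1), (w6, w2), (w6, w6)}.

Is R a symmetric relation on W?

Yes

Symmetric: yes — every pair in R has its reverse in R.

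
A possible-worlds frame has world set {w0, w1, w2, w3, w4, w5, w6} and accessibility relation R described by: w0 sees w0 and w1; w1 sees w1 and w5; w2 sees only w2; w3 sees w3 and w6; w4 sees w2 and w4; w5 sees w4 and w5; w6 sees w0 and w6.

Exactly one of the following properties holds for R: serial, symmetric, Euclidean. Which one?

Serial: yes — every world has a successor (e.g. w0 R w0).
Symmetric: no — w0 R w1 but not w1 R w0.
Euclidean: no — w0 R w1 and w0 R w0, but not w1 R w0.
Only serial holds.

serial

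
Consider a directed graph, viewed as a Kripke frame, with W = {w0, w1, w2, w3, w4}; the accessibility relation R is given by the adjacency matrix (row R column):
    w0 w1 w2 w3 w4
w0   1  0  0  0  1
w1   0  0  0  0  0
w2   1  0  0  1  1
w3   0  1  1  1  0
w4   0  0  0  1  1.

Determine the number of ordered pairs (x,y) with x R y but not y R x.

Enumerating: (w0,w4), (w2,w0), (w2,w4), (w3,w1), (w4,w3).

5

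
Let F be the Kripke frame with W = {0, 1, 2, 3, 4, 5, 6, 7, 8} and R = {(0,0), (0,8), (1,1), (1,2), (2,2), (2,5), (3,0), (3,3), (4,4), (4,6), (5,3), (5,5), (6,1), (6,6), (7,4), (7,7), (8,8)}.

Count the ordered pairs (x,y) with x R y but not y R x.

Enumerating: (0,8), (1,2), (2,5), (3,0), (4,6), (5,3), (6,1), (7,4).

8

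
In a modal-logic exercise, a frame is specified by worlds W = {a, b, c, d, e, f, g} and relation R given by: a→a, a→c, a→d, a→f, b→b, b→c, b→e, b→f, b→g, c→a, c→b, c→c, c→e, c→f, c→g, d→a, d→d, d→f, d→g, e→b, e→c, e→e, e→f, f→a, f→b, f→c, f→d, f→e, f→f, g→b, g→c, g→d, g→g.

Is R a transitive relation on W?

No

Transitive: no — a R c and c R b, but not a R b.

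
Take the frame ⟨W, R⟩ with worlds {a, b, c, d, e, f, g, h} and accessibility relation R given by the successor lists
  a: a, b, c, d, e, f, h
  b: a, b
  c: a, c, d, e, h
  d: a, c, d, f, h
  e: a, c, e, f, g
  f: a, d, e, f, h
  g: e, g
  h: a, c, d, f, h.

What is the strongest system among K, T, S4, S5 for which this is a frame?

Reflexive (axiom T): yes — every world is R-related to itself.
Transitive (axiom 4): no — a R e and e R g, but not a R g.
Euclidean (axiom 5): no — a R b and a R c, but not b R c.
So F validates K, T; S4 would additionally require R to be transitive. The strongest is T.

T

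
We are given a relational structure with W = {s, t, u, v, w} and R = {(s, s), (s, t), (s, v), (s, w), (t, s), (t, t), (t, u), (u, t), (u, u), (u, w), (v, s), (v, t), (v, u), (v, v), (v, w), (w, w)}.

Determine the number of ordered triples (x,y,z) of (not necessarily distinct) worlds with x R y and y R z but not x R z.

6

Enumerating: (s,t,u), (s,v,u), (t,s,v), (t,s,w), (t,u,w), (u,t,s).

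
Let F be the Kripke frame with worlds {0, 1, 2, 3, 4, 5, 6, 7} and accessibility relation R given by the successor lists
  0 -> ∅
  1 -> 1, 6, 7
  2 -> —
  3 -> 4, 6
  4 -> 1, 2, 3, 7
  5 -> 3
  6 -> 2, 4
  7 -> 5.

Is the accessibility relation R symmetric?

Symmetric: no — 1 R 6 but not 6 R 1.

No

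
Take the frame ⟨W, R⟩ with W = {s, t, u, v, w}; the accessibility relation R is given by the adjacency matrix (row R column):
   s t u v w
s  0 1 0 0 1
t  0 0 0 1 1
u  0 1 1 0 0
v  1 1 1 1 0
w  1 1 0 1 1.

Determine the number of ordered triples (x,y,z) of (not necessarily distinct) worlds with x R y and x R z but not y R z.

Enumerating: (s,t,t), (t,v,w), (u,t,t), (u,t,u), (v,s,s), (v,s,u), (v,s,v), (v,t,s), (v,t,t), (v,t,u), (v,u,s), (v,u,v), (w,s,s), (w,s,v), (w,t,s), (w,t,t), (w,v,w).

17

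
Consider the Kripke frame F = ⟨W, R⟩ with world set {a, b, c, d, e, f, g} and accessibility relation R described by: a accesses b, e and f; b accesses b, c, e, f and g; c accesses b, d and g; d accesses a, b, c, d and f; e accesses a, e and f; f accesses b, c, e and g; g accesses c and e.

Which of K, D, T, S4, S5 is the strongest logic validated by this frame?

D

Serial (axiom D): yes — every world has a successor (e.g. a R b).
Reflexive (axiom T): no — a is not related to itself.
Transitive (axiom 4): no — a R b and b R c, but not a R c.
Euclidean (axiom 5): no — a R e and a R b, but not e R b.
So F validates K, D; T would additionally require R to be reflexive. The strongest is D.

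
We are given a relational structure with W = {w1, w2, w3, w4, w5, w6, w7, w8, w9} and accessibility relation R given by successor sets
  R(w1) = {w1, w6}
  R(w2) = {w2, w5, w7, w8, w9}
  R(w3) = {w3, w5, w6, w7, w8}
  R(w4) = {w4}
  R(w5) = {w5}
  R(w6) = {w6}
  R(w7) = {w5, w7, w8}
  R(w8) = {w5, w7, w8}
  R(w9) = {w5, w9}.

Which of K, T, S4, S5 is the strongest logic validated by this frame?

Reflexive (axiom T): yes — every world is R-related to itself.
Transitive (axiom 4): yes — every two-step R-path is closed by a direct edge.
Euclidean (axiom 5): no — w2 R w5 and w2 R w7, but not w5 R w7.
So F validates K, T, S4; S5 would additionally require R to be Euclidean. The strongest is S4.

S4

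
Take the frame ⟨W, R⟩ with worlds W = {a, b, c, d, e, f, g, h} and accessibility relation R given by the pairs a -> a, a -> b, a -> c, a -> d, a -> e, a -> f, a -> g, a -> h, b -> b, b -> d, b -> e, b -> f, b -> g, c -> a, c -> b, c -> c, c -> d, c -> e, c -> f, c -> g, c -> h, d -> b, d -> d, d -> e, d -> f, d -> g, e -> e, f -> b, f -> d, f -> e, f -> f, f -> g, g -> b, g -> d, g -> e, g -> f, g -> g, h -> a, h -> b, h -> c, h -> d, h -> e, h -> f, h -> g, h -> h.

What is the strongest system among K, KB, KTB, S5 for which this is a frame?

K

Symmetric (axiom B): no — a R b but not b R a.
Reflexive (axiom T): yes — every world is R-related to itself.
Euclidean (axiom 5): no — a R b and a R c, but not b R c.
So F validates K; KB would additionally require R to be symmetric. The strongest is K.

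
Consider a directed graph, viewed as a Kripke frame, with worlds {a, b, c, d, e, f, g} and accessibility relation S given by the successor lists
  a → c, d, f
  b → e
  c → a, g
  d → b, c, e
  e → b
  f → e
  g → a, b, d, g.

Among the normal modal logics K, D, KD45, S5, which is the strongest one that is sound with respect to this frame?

D

Serial (axiom D): yes — every world has a successor (e.g. a S c).
Euclidean (axiom 5): no — a S c and a S d, but not c S d.
Transitive (axiom 4): no — a S c and c S g, but not a S g.
Reflexive (axiom T): no — a is not related to itself.
So F validates K, D; KD45 would additionally require S to be Euclidean and transitive. The strongest is D.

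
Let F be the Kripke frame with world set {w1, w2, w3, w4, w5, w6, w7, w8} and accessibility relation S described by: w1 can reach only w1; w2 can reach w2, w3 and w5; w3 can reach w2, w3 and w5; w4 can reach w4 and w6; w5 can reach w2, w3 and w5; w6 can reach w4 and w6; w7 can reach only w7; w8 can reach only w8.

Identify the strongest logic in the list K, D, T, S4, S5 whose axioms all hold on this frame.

Serial (axiom D): yes — every world has a successor (e.g. w1 S w1).
Reflexive (axiom T): yes — every world is S-related to itself.
Transitive (axiom 4): yes — every two-step S-path is closed by a direct edge.
Euclidean (axiom 5): yes — any two successors of a common world are S-related.
So F validates K, D, T, S4, S5. The strongest is S5.

S5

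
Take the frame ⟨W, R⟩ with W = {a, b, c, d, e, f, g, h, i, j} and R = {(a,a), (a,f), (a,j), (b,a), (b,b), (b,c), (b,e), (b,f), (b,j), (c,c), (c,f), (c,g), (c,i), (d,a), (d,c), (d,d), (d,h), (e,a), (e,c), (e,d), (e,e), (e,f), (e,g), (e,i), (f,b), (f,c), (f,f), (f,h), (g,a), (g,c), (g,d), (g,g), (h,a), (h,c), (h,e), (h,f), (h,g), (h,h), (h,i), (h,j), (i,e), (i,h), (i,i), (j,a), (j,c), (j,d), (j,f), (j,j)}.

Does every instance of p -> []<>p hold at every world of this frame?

No

The schema B characterises exactly the symmetric frames.
Symmetric: no — a R f but not f R a.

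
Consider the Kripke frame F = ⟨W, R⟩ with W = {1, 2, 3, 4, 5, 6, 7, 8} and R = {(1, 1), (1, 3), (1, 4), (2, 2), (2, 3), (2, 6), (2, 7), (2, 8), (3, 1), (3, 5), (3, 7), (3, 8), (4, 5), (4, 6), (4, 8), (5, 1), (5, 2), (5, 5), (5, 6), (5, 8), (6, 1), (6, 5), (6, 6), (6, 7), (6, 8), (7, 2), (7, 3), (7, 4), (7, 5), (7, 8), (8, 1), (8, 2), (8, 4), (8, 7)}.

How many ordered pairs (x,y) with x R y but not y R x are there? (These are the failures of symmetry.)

16

Enumerating: (1,4), (2,3), (2,6), (3,5), (3,8), (4,5), (4,6), (5,1), (5,2), (5,8), (6,1), (6,7), (6,8), (7,4), (7,5), (8,1).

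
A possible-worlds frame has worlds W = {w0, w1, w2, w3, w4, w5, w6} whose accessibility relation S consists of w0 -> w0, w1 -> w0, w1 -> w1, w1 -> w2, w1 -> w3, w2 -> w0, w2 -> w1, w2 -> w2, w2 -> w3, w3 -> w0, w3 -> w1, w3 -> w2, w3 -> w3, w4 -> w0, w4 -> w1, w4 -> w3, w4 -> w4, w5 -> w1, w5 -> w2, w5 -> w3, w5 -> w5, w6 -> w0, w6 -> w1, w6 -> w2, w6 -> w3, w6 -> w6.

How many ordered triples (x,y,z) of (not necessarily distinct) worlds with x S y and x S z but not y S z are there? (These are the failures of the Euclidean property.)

24

Enumerating: (w1,w0,w1), (w1,w0,w2), (w1,w0,w3), (w2,w0,w1), (w2,w0,w2), (w2,w0,w3), (w3,w0,w1), (w3,w0,w2), (w3,w0,w3), (w4,w0,w1), (w4,w0,w3), (w4,w0,w4), … and 12 more.
Total: 24.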